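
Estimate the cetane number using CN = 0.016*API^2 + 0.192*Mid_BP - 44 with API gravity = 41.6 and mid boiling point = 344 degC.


CN = 0.016 * 41.6^2 + 0.192 * 344 - 44
CN = 27.68896 + 66.048 - 44 = 49.73696

49.73696


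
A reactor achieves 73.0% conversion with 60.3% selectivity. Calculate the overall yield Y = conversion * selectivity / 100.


Overall yield = conversion (%) * selectivity (%) / 100
Conversion = 73.0%, Selectivity = 60.3%
Y = 73.0 * 60.3 / 100
= 44.019 %

44.019 %


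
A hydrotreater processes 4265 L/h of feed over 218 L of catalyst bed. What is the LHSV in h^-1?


LHSV = volumetric feed rate / catalyst volume
= 4265 L/h / 218 L
= 19.56 h^-1

19.56 h^-1


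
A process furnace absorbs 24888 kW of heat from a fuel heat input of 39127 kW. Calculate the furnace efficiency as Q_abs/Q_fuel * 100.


Furnace efficiency = Q_absorbed / Q_fuel * 100
= 24888 / 39127 * 100 = 63.61

63.61 %


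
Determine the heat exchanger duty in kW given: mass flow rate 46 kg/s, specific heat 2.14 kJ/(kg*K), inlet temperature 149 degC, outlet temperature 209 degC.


Q = m_dot * cp * delta_T
delta_T = 209 - 149 = 60 K
Q = 46 * 2.14 * 60
= 98.44 * 60
= 5906.4 kW

5906.4 kW


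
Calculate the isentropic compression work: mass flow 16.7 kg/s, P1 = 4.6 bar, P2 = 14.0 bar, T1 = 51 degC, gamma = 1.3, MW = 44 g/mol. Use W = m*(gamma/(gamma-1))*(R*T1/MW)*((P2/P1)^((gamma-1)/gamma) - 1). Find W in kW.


Isentropic work: W = m*(gamma/(gamma-1))*(R*T1/MW)*((P2/P1)^((gamma-1)/gamma) - 1)
T1 = 51 + 273.15 = 324.15 K
Pressure ratio = 14.0 / 4.6 = 3.04348
Exponent = (1.3 - 1)/1.3 = 0.230769
(P2/P1)^exp - 1 = 3.04348^0.230769 - 1 = 0.292846
W = 16.7 * 1.3 / 0.3 * 8.314 * 324.15 / 44 * 0.292846 = 1298

1298 kW


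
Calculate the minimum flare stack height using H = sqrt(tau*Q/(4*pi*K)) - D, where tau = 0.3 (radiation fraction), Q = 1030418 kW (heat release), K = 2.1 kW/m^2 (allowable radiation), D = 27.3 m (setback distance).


tau*Q/(4*pi*K) = 0.3 * 1030418 / (4 * pi * 2.1) = 11714
sqrt(11714) = 108.231
H = 108.231 - 27.3 = 80.93

80.93 m


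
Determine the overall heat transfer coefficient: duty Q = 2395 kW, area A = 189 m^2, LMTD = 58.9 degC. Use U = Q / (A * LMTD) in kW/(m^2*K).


From Q = U*A*LMTD, U = Q / (A * LMTD)
U = 2395 / (189 * 58.9) = 2395 / 11132.1 = 0.2151

0.2151 kW/(m^2*K)


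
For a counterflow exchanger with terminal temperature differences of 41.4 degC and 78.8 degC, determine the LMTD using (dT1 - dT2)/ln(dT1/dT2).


LMTD = (dT1 - dT2) / ln(dT1/dT2)
= (41.4 - 78.8) / ln(41.4 / 78.8) = -37.4 / -0.643632 = 58.11

58.11 degC


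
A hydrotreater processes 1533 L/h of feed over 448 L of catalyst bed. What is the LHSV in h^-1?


LHSV = volumetric feed rate / catalyst volume
= 1533 L/h / 448 L
= 3.422 h^-1

3.422 h^-1


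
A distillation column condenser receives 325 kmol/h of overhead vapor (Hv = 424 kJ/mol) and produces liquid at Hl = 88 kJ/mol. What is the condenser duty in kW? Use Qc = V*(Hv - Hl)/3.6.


Qc = 325 * (424 - 88) / 3.6 = 325 * 336 / 3.6 = 30330

30330 kW


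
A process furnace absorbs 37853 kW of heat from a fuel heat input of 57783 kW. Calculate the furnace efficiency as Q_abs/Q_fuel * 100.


Furnace efficiency = Q_absorbed / Q_fuel * 100
= 37853 / 57783 * 100 = 65.51

65.51 %


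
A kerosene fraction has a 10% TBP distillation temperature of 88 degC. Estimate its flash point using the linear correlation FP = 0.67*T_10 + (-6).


FP = 0.67 * 88 + (-6) = 52.96

52.96 degC


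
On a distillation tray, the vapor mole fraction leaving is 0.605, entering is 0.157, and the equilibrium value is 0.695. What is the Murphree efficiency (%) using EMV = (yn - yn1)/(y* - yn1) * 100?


Murphree vapor efficiency: EMV = (y_n - y_(n-1)) / (y*_n - y_(n-1)) * 100
EMV = (0.605 - 0.157) / (0.695 - 0.157) * 100 = 0.448 / 0.538 * 100 = 83.27

83.27 %


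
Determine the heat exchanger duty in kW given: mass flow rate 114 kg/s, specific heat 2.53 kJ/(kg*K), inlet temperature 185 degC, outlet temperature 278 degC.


Q = m_dot * cp * delta_T
delta_T = 278 - 185 = 93 K
Q = 114 * 2.53 * 93
= 288.42 * 93
= 26823.06 kW

26823.06 kW


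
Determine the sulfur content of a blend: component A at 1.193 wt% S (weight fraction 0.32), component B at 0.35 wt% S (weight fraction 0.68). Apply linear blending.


Linear sulfur blending: S_blend = x1*S1 + x2*S2
Contribution 1: 0.32 * 1.193 = 0.38176 wt%
Contribution 2: 0.68 * 0.35 = 0.238 wt%
S_blend = 0.38176 + 0.238 = 0.61976

0.61976 wt%


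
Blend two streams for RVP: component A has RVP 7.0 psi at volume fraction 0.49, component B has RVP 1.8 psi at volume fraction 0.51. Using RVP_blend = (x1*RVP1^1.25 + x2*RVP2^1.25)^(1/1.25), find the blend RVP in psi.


Chevron index: RVP_blend = (sum xi*RVPi^1.25)^(1/1.25)
RVP^1.25 terms: 0.49 * 7.0^1.25 + 0.51 * 1.8^1.25 = 6.64247
RVP_blend = 6.64247^(1/1.25) = 4.548

4.548 psi


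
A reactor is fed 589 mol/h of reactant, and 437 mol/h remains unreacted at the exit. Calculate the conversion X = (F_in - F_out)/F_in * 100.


X = (F_in - F_out) / F_in * 100
Moles reacted = 589 - 437 = 152
X = 152 / 589 * 100
= 0.2581 * 100
= 25.81 %

25.81 %


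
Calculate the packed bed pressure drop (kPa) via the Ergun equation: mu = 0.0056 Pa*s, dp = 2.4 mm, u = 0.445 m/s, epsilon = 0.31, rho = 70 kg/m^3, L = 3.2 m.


dp = 2.4 mm = 0.0024 m
Viscous term = 150*0.0056*0.445*(1-0.31)^2 / (0.0024^2*0.31^3) = 1037120
Inertial term = 1.75*70*0.445^2*(1-0.31) / (0.0024*0.31^3) = 234104
dP/L = 1037120 + 234104 = 1271220 Pa/m
dP = 1271220 * 3.2 / 1000 = 4068 kPa

4068 kPa


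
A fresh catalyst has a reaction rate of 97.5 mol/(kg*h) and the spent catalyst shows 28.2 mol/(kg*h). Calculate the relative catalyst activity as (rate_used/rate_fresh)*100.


Activity (%) = (rate_used / rate_fresh) * 100
rate_used = 28.2, rate_fresh = 97.5
= (28.2 / 97.5) * 100
= 0.2892 * 100 = 28.92

28.92 %


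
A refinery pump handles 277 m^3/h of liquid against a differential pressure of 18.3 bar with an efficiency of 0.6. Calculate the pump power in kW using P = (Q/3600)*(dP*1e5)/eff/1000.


Q = 277 / 3600 = 0.0769444 m^3/s
P = 0.0769444 * (18.3 * 1e5) / 0.6 / 1000 = 234.7

234.7 kW


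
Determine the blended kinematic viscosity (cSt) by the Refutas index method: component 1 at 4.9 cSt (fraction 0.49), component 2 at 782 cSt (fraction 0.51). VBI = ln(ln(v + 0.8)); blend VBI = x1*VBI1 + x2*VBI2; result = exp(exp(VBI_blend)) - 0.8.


Refutas method: VBN_i = 14.534*ln(ln(visc_i + 0.8)) + 10.975, blended linearly by mass fraction; since VBN is linear in VBI_i = ln(ln(visc_i + 0.8)) and the fractions sum to 1, blend VBI directly: visc = exp(exp(VBI_blend)) - 0.8
VBI_1 = ln(ln(4.9 + 0.8)) = 0.554153
VBI_2 = ln(ln(782 + 0.8)) = 1.89655
VBI_blend = 0.49 * 0.554153 + 0.51 * 1.89655 = 1.23878
visc_blend = exp(exp(1.23878)) - 0.8 = 30.74

30.74 cSt


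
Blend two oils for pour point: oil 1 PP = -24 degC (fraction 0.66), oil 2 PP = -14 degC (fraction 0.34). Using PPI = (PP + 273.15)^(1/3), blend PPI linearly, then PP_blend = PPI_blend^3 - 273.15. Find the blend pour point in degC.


PPI_1 = (-24 + 273.15)^(1/3) = 6.292458
PPI_2 = (-14 + 273.15)^(1/3) = 6.375541
PPI_blend = 0.66 * 6.292458 + 0.34 * 6.375541 = 6.320706
PP_blend = 6.320706^3 - 273.15 = 252.5206 - 273.15 = -20.63

-20.63 degC


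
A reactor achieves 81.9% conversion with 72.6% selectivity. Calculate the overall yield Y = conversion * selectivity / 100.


Overall yield = conversion (%) * selectivity (%) / 100
Conversion = 81.9%, Selectivity = 72.6%
Y = 81.9 * 72.6 / 100
= 59.4594 %

59.4594 %


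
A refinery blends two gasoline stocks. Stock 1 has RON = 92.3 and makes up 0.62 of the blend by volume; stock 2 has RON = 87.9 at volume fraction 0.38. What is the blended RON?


Linear blending: RON_blend = sum(vi * RONi)
Contribution 1: 0.62 * 92.3 = 57.226
Contribution 2: 0.38 * 87.9 = 33.402
RON_blend = 57.226 + 33.402 = 90.628

90.628


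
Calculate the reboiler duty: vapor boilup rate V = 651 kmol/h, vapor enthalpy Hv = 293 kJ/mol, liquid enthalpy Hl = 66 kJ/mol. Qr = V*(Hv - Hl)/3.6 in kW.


Qr = 651 * (293 - 66) / 3.6 = 651 * 227 / 3.6 = 41050

41050 kW


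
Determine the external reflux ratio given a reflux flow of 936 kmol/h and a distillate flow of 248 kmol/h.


Reflux ratio definition: R = L / D (liquid returned / distillate withdrawn)
L = 936 kmol/h, D = 248 kmol/h
R = 936 / 248 = 3.774

3.774


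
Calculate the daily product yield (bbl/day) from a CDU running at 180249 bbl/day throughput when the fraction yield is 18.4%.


Crude throughput = 180249 bbl/day
Fraction yield = 18.4%
yield = throughput * fraction / 100
yield = 180249 * 18.4 / 100 = 33165.816

33165.816 bbl/day


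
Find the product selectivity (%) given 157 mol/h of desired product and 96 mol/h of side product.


Selectivity = desired / (desired + undesired) * 100
Total products = 157 + 96 = 253 mol/h
S = 157 / 253 * 100
= 0.6206 * 100
= 62.06 %

62.06 %


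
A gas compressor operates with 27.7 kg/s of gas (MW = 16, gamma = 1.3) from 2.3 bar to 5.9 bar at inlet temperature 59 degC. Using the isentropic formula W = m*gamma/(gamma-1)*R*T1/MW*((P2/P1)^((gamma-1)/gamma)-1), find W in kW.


Isentropic work: W = m*(gamma/(gamma-1))*(R*T1/MW)*((P2/P1)^((gamma-1)/gamma) - 1)
T1 = 59 + 273.15 = 332.15 K
Pressure ratio = 5.9 / 2.3 = 2.56522
Exponent = (1.3 - 1)/1.3 = 0.230769
(P2/P1)^exp - 1 = 2.56522^0.230769 - 1 = 0.242834
W = 27.7 * 1.3 / 0.3 * 8.314 * 332.15 / 16 * 0.242834 = 5031

5031 kW


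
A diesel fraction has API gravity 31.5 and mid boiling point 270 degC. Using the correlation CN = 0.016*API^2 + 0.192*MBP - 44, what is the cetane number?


CN = 0.016 * 31.5^2 + 0.192 * 270 - 44
CN = 15.876 + 51.84 - 44 = 23.716

23.716


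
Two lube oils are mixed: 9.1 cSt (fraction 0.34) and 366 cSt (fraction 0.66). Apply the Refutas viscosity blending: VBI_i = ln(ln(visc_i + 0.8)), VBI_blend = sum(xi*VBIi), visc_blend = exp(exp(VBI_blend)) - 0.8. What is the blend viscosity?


Refutas method: VBN_i = 14.534*ln(ln(visc_i + 0.8)) + 10.975, blended linearly by mass fraction; since VBN is linear in VBI_i = ln(ln(visc_i + 0.8)) and the fractions sum to 1, blend VBI directly: visc = exp(exp(VBI_blend)) - 0.8
VBI_1 = ln(ln(9.1 + 0.8)) = 0.829658
VBI_2 = ln(ln(366 + 0.8)) = 1.77577
VBI_blend = 0.34 * 0.829658 + 0.66 * 1.77577 = 1.45409
visc_blend = exp(exp(1.45409)) - 0.8 = 71.48

71.48 cSt


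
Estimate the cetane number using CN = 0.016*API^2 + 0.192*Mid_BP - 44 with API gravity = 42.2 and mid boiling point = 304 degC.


CN = 0.016 * 42.2^2 + 0.192 * 304 - 44
CN = 28.49344 + 58.368 - 44 = 42.86144

42.86144


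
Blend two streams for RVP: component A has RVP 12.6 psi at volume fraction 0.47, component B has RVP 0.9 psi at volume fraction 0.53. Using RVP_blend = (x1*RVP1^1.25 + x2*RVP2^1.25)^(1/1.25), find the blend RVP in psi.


Chevron index: RVP_blend = (sum xi*RVPi^1.25)^(1/1.25)
RVP^1.25 terms: 0.47 * 12.6^1.25 + 0.53 * 0.9^1.25 = 11.6219
RVP_blend = 11.6219^(1/1.25) = 7.116

7.116 psi


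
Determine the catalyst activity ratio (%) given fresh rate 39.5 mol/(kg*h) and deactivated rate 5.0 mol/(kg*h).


Activity (%) = (rate_used / rate_fresh) * 100
rate_used = 5.0, rate_fresh = 39.5
= (5.0 / 39.5) * 100
= 0.1266 * 100 = 12.66

12.66 %


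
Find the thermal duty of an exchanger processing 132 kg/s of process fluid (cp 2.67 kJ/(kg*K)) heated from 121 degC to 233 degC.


Q = m_dot * cp * delta_T
delta_T = 233 - 121 = 112 K
Q = 132 * 2.67 * 112
= 352.44 * 112
= 39473.28 kW

39473.28 kW


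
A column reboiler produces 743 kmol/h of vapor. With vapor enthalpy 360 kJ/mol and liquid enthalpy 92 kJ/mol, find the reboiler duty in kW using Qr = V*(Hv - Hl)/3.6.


Qr = 743 * (360 - 92) / 3.6 = 743 * 268 / 3.6 = 55310

55310 kW


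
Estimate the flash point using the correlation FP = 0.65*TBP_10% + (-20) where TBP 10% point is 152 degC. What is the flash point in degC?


FP = 0.65 * 152 + (-20) = 78.8

78.8 degC


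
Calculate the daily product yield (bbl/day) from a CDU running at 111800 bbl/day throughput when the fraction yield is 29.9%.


Crude throughput = 111800 bbl/day
Fraction yield = 29.9%
yield = throughput * fraction / 100
yield = 111800 * 29.9 / 100 = 33428.2

33428.2 bbl/day


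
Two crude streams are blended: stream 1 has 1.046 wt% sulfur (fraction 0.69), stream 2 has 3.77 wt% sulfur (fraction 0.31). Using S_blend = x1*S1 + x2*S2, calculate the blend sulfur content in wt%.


Linear sulfur blending: S_blend = x1*S1 + x2*S2
Contribution 1: 0.69 * 1.046 = 0.72174 wt%
Contribution 2: 0.31 * 3.77 = 1.1687 wt%
S_blend = 0.72174 + 1.1687 = 1.89044

1.89044 wt%


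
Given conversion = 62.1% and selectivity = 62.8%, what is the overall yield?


Overall yield = conversion (%) * selectivity (%) / 100
Conversion = 62.1%, Selectivity = 62.8%
Y = 62.1 * 62.8 / 100
= 38.9988 %

38.9988 %


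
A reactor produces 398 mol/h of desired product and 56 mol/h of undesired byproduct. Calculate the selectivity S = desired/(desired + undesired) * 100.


Selectivity = desired / (desired + undesired) * 100
Total products = 398 + 56 = 454 mol/h
S = 398 / 454 * 100
= 0.8767 * 100
= 87.67 %

87.67 %


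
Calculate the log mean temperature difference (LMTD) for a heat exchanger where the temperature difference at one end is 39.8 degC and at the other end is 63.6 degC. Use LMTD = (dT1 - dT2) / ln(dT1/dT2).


LMTD = (dT1 - dT2) / ln(dT1/dT2)
= (39.8 - 63.6) / ln(39.8 / 63.6) = -23.8 / -0.468747 = 50.77

50.77 degC


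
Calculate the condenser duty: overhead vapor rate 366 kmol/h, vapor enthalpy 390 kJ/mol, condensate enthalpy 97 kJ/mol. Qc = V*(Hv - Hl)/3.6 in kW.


Qc = 366 * (390 - 97) / 3.6 = 366 * 293 / 3.6 = 29790

29790 kW


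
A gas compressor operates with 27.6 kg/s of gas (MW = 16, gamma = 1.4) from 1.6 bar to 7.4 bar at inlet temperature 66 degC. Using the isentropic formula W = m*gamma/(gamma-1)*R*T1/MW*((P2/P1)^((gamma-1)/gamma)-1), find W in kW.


Isentropic work: W = m*(gamma/(gamma-1))*(R*T1/MW)*((P2/P1)^((gamma-1)/gamma) - 1)
T1 = 66 + 273.15 = 339.15 K
Pressure ratio = 7.4 / 1.6 = 4.625
Exponent = (1.4 - 1)/1.4 = 0.285714
(P2/P1)^exp - 1 = 4.625^0.285714 - 1 = 0.54893
W = 27.6 * 1.4 / 0.4 * 8.314 * 339.15 / 16 * 0.54893 = 9345

9345 kW


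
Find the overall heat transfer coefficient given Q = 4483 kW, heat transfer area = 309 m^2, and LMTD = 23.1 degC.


From Q = U*A*LMTD, U = Q / (A * LMTD)
U = 4483 / (309 * 23.1) = 4483 / 7137.9 = 0.6281

0.6281 kW/(m^2*K)


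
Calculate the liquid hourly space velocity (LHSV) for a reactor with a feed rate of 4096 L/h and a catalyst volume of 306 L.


LHSV = volumetric feed rate / catalyst volume
= 4096 L/h / 306 L
= 13.39 h^-1

13.39 h^-1


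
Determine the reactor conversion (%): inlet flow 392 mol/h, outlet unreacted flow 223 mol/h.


X = (F_in - F_out) / F_in * 100
Moles reacted = 392 - 223 = 169
X = 169 / 392 * 100
= 0.4311 * 100
= 43.11 %

43.11 %


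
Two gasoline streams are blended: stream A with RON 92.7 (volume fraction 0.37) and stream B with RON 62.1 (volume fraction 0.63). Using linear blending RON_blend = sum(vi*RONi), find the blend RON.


Linear blending: RON_blend = sum(vi * RONi)
Contribution 1: 0.37 * 92.7 = 34.299
Contribution 2: 0.63 * 62.1 = 39.123
RON_blend = 34.299 + 39.123 = 73.422

73.422


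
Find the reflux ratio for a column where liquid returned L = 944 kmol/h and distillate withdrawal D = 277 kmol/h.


Reflux ratio definition: R = L / D (liquid returned / distillate withdrawn)
L = 944 kmol/h, D = 277 kmol/h
R = 944 / 277 = 3.408

3.408


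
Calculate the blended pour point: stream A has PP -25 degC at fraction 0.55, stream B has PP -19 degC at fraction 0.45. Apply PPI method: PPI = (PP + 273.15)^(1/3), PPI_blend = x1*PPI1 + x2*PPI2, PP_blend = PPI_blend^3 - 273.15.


PPI_1 = (-25 + 273.15)^(1/3) = 6.284028
PPI_2 = (-19 + 273.15)^(1/3) = 6.334272
PPI_blend = 0.55 * 6.284028 + 0.45 * 6.334272 = 6.306638
PP_blend = 6.306638^3 - 273.15 = 250.8382 - 273.15 = -22.31

-22.31 degC


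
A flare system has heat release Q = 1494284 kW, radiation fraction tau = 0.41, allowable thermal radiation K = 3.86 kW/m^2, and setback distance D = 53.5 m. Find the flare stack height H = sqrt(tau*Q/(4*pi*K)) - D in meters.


tau*Q/(4*pi*K) = 0.41 * 1494284 / (4 * pi * 3.86) = 12630.5
sqrt(12630.5) = 112.385
H = 112.385 - 53.5 = 58.89

58.89 m


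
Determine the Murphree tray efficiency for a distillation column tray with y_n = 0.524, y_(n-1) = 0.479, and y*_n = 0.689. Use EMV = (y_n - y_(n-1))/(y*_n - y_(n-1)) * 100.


Murphree vapor efficiency: EMV = (y_n - y_(n-1)) / (y*_n - y_(n-1)) * 100
EMV = (0.524 - 0.479) / (0.689 - 0.479) * 100 = 0.045 / 0.21 * 100 = 21.43

21.43 %


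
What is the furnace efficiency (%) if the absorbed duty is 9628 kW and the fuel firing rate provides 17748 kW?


Furnace efficiency = Q_absorbed / Q_fuel * 100
= 9628 / 17748 * 100 = 54.25

54.25 %


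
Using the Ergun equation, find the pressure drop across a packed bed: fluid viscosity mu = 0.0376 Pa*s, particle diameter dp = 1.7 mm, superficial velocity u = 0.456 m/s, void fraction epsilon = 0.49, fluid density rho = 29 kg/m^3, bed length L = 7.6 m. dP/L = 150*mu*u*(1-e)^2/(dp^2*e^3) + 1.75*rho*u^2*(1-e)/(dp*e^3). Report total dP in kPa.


dp = 1.7 mm = 0.0017 m
Viscous term = 150*0.0376*0.456*(1-0.49)^2 / (0.0017^2*0.49^3) = 1967430
Inertial term = 1.75*29*0.456^2*(1-0.49) / (0.0017*0.49^3) = 26909.1
dP/L = 1967430 + 26909.1 = 1994340 Pa/m
dP = 1994340 * 7.6 / 1000 = 15160 kPa

15160 kPa


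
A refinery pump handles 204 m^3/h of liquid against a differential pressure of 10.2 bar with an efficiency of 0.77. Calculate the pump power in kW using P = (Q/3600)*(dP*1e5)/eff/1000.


Q = 204 / 3600 = 0.0566667 m^3/s
P = 0.0566667 * (10.2 * 1e5) / 0.77 / 1000 = 75.06

75.06 kW


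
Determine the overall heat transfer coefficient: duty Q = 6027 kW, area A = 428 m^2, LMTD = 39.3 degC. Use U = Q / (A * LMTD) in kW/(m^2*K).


From Q = U*A*LMTD, U = Q / (A * LMTD)
U = 6027 / (428 * 39.3) = 6027 / 16820.4 = 0.3583

0.3583 kW/(m^2*K)


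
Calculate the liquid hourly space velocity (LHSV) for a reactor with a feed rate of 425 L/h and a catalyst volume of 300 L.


LHSV = volumetric feed rate / catalyst volume
= 425 L/h / 300 L
= 1.417 h^-1

1.417 h^-1


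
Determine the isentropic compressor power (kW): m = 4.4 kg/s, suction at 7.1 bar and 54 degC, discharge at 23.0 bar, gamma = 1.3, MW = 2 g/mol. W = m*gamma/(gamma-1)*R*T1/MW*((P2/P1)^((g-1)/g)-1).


Isentropic work: W = m*(gamma/(gamma-1))*(R*T1/MW)*((P2/P1)^((gamma-1)/gamma) - 1)
T1 = 54 + 273.15 = 327.15 K
Pressure ratio = 23.0 / 7.1 = 3.23944
Exponent = (1.3 - 1)/1.3 = 0.230769
(P2/P1)^exp - 1 = 3.23944^0.230769 - 1 = 0.311598
W = 4.4 * 1.3 / 0.3 * 8.314 * 327.15 / 2 * 0.311598 = 8080

8080 kW


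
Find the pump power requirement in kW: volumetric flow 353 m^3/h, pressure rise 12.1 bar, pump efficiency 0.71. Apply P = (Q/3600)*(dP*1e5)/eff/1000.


Q = 353 / 3600 = 0.0980556 m^3/s
P = 0.0980556 * (12.1 * 1e5) / 0.71 / 1000 = 167.1

167.1 kW


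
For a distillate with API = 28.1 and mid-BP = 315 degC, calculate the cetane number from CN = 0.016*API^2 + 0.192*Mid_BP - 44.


CN = 0.016 * 28.1^2 + 0.192 * 315 - 44
CN = 12.63376 + 60.48 - 44 = 29.11376

29.11376


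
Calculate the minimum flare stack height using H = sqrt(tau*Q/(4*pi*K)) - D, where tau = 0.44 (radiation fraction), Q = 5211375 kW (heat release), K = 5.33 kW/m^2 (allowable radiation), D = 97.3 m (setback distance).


tau*Q/(4*pi*K) = 0.44 * 5211375 / (4 * pi * 5.33) = 34234.8
sqrt(34234.8) = 185.026
H = 185.026 - 97.3 = 87.73

87.73 m


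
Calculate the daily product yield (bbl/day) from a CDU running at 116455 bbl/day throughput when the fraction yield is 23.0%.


Crude throughput = 116455 bbl/day
Fraction yield = 23.0%
yield = throughput * fraction / 100
yield = 116455 * 23.0 / 100 = 26784.65

26784.65 bbl/day


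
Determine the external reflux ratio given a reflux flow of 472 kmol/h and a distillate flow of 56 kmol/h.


Reflux ratio definition: R = L / D (liquid returned / distillate withdrawn)
L = 472 kmol/h, D = 56 kmol/h
R = 472 / 56 = 8.429

8.429


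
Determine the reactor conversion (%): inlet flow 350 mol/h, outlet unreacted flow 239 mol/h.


X = (F_in - F_out) / F_in * 100
Moles reacted = 350 - 239 = 111
X = 111 / 350 * 100
= 0.3171 * 100
= 31.71 %

31.71 %


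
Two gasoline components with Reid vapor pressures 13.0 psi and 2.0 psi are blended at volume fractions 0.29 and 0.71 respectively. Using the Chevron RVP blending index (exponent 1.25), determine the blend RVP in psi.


Chevron index: RVP_blend = (sum xi*RVPi^1.25)^(1/1.25)
RVP^1.25 terms: 0.29 * 13.0^1.25 + 0.71 * 2.0^1.25 = 8.84726
RVP_blend = 8.84726^(1/1.25) = 5.721

5.721 psi


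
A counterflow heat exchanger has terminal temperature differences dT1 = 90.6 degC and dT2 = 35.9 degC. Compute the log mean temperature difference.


LMTD = (dT1 - dT2) / ln(dT1/dT2)
= (90.6 - 35.9) / ln(90.6 / 35.9) = 54.7 / 0.925717 = 59.09

59.09 degC


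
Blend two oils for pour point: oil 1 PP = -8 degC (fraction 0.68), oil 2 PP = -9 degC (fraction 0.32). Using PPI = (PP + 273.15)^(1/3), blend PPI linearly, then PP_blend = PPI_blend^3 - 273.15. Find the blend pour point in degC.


PPI_1 = (-8 + 273.15)^(1/3) = 6.42437
PPI_2 = (-9 + 273.15)^(1/3) = 6.416283
PPI_blend = 0.68 * 6.42437 + 0.32 * 6.416283 = 6.421782
PP_blend = 6.421782^3 - 273.15 = 264.8297 - 273.15 = -8.32

-8.32 degC


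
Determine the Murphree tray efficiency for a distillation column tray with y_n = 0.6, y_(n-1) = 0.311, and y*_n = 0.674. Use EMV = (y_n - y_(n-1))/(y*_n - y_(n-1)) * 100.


Murphree vapor efficiency: EMV = (y_n - y_(n-1)) / (y*_n - y_(n-1)) * 100
EMV = (0.6 - 0.311) / (0.674 - 0.311) * 100 = 0.289 / 0.363 * 100 = 79.61

79.61 %


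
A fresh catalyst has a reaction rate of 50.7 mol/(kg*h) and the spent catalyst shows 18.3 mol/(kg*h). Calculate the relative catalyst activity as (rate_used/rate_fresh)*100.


Activity (%) = (rate_used / rate_fresh) * 100
rate_used = 18.3, rate_fresh = 50.7
= (18.3 / 50.7) * 100
= 0.3609 * 100 = 36.09

36.09 %


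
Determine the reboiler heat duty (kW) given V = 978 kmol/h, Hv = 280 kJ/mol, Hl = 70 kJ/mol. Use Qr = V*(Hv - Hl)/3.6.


Qr = 978 * (280 - 70) / 3.6 = 978 * 210 / 3.6 = 57050

57050 kW


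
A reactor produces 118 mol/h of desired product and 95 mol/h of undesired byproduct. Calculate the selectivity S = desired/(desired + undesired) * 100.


Selectivity = desired / (desired + undesired) * 100
Total products = 118 + 95 = 213 mol/h
S = 118 / 213 * 100
= 0.5540 * 100
= 55.40 %

55.40 %


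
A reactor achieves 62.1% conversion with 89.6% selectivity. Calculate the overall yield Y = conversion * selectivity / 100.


Overall yield = conversion (%) * selectivity (%) / 100
Conversion = 62.1%, Selectivity = 89.6%
Y = 62.1 * 89.6 / 100
= 55.6416 %

55.6416 %


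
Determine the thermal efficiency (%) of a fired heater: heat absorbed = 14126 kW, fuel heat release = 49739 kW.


Furnace efficiency = Q_absorbed / Q_fuel * 100
= 14126 / 49739 * 100 = 28.40

28.40 %


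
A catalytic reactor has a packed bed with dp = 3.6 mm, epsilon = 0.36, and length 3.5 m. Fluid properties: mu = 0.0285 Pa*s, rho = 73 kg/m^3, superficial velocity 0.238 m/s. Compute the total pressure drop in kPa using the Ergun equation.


dp = 3.6 mm = 0.0036 m
Viscous term = 150*0.0285*0.238*(1-0.36)^2 / (0.0036^2*0.36^3) = 689224
Inertial term = 1.75*73*0.238^2*(1-0.36) / (0.0036*0.36^3) = 27573
dP/L = 689224 + 27573 = 716797 Pa/m
dP = 716797 * 3.5 / 1000 = 2509 kPa

2509 kPa


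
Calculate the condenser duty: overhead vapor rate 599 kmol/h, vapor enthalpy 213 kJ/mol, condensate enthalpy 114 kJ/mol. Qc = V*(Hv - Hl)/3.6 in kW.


Qc = 599 * (213 - 114) / 3.6 = 599 * 99 / 3.6 = 16470

16470 kW


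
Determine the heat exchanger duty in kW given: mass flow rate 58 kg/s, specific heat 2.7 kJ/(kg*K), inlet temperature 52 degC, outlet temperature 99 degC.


Q = m_dot * cp * delta_T
delta_T = 99 - 52 = 47 K
Q = 58 * 2.7 * 47
= 156.6 * 47
= 7360.2 kW

7360.2 kW


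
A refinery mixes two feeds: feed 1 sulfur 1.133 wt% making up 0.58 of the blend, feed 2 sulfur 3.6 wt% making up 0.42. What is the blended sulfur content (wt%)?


Linear sulfur blending: S_blend = x1*S1 + x2*S2
Contribution 1: 0.58 * 1.133 = 0.65714 wt%
Contribution 2: 0.42 * 3.6 = 1.512 wt%
S_blend = 0.65714 + 1.512 = 2.16914

2.16914 wt%


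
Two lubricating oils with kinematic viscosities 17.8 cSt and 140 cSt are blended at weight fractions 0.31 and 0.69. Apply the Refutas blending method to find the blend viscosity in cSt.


Refutas method: VBN_i = 14.534*ln(ln(visc_i + 0.8)) + 10.975, blended linearly by mass fraction; since VBN is linear in VBI_i = ln(ln(visc_i + 0.8)) and the fractions sum to 1, blend VBI directly: visc = exp(exp(VBI_blend)) - 0.8
VBI_1 = ln(ln(17.8 + 0.8)) = 1.07267
VBI_2 = ln(ln(140 + 0.8)) = 1.59885
VBI_blend = 0.31 * 1.07267 + 0.69 * 1.59885 = 1.43573
visc_blend = exp(exp(1.43573)) - 0.8 = 66.07

66.07 cSt


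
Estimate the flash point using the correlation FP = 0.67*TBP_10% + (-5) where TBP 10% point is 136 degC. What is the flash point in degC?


FP = 0.67 * 136 + (-5) = 86.12

86.12 degC


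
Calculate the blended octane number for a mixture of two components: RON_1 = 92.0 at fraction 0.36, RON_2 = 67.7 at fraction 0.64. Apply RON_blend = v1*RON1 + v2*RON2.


Linear blending: RON_blend = sum(vi * RONi)
Contribution 1: 0.36 * 92.0 = 33.12
Contribution 2: 0.64 * 67.7 = 43.328
RON_blend = 33.12 + 43.328 = 76.448

76.448


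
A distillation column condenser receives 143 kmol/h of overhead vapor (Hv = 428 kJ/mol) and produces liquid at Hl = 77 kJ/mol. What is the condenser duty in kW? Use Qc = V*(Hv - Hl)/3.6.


Qc = 143 * (428 - 77) / 3.6 = 143 * 351 / 3.6 = 13940

13940 kW


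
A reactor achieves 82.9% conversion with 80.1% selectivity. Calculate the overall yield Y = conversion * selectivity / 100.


Overall yield = conversion (%) * selectivity (%) / 100
Conversion = 82.9%, Selectivity = 80.1%
Y = 82.9 * 80.1 / 100
= 66.4029 %

66.4029 %


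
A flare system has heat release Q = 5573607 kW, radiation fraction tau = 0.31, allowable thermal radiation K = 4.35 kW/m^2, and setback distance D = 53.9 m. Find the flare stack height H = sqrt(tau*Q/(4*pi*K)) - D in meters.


tau*Q/(4*pi*K) = 0.31 * 5573607 / (4 * pi * 4.35) = 31608.1
sqrt(31608.1) = 177.787
H = 177.787 - 53.9 = 123.9

123.9 m


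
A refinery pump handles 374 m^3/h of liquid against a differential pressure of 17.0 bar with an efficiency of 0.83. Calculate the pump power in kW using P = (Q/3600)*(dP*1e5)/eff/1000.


Q = 374 / 3600 = 0.103889 m^3/s
P = 0.103889 * (17.0 * 1e5) / 0.83 / 1000 = 212.8

212.8 kW


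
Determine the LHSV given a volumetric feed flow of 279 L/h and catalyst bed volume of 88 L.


LHSV = volumetric feed rate / catalyst volume
= 279 L/h / 88 L
= 3.170 h^-1

3.170 h^-1


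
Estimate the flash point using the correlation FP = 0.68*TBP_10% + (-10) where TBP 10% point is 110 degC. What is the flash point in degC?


FP = 0.68 * 110 + (-10) = 64.8

64.8 degC


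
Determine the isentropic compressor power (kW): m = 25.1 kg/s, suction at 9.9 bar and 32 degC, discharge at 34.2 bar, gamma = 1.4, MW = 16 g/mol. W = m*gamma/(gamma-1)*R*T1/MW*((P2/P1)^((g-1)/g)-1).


Isentropic work: W = m*(gamma/(gamma-1))*(R*T1/MW)*((P2/P1)^((gamma-1)/gamma) - 1)
T1 = 32 + 273.15 = 305.15 K
Pressure ratio = 34.2 / 9.9 = 3.45455
Exponent = (1.4 - 1)/1.4 = 0.285714
(P2/P1)^exp - 1 = 3.45455^0.285714 - 1 = 0.425036
W = 25.1 * 1.4 / 0.4 * 8.314 * 305.15 / 16 * 0.425036 = 5921

5921 kW


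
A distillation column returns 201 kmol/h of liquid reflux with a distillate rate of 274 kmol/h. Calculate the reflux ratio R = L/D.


Reflux ratio definition: R = L / D (liquid returned / distillate withdrawn)
L = 201 kmol/h, D = 274 kmol/h
R = 201 / 274 = 0.7336

0.7336


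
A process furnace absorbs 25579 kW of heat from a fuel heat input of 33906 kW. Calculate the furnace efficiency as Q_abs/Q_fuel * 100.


Furnace efficiency = Q_absorbed / Q_fuel * 100
= 25579 / 33906 * 100 = 75.44

75.44 %


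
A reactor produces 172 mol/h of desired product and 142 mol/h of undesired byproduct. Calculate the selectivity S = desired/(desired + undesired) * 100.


Selectivity = desired / (desired + undesired) * 100
Total products = 172 + 142 = 314 mol/h
S = 172 / 314 * 100
= 0.5478 * 100
= 54.78 %

54.78 %


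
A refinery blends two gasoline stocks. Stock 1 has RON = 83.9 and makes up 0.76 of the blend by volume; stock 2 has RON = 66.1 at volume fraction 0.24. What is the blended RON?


Linear blending: RON_blend = sum(vi * RONi)
Contribution 1: 0.76 * 83.9 = 63.764
Contribution 2: 0.24 * 66.1 = 15.864
RON_blend = 63.764 + 15.864 = 79.628

79.628


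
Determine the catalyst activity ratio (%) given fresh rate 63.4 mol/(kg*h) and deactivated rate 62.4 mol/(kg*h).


Activity (%) = (rate_used / rate_fresh) * 100
rate_used = 62.4, rate_fresh = 63.4
= (62.4 / 63.4) * 100
= 0.9842 * 100 = 98.42

98.42 %


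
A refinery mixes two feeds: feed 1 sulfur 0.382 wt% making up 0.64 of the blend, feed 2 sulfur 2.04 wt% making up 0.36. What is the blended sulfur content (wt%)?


Linear sulfur blending: S_blend = x1*S1 + x2*S2
Contribution 1: 0.64 * 0.382 = 0.24448 wt%
Contribution 2: 0.36 * 2.04 = 0.7344 wt%
S_blend = 0.24448 + 0.7344 = 0.97888

0.97888 wt%


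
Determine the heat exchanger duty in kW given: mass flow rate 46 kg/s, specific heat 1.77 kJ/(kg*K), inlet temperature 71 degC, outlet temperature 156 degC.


Q = m_dot * cp * delta_T
delta_T = 156 - 71 = 85 K
Q = 46 * 1.77 * 85
= 81.42 * 85
= 6920.7 kW

6920.7 kW


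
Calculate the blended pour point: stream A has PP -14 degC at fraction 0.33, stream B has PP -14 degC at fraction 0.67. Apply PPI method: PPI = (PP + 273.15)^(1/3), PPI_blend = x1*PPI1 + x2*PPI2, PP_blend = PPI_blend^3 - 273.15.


PPI_1 = (-14 + 273.15)^(1/3) = 6.375541
PPI_2 = (-14 + 273.15)^(1/3) = 6.375541
PPI_blend = 0.33 * 6.375541 + 0.67 * 6.375541 = 6.375541
PP_blend = 6.375541^3 - 273.15 = 259.1499 - 273.15 = -14

-14 degC


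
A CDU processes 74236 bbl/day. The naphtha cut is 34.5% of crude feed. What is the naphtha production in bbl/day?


Crude throughput = 74236 bbl/day
Fraction yield = 34.5%
yield = throughput * fraction / 100
yield = 74236 * 34.5 / 100 = 25611.42

25611.42 bbl/day


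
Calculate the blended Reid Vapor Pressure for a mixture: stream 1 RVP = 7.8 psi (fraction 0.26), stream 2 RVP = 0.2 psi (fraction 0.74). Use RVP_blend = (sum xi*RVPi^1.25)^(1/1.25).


Chevron index: RVP_blend = (sum xi*RVPi^1.25)^(1/1.25)
RVP^1.25 terms: 0.26 * 7.8^1.25 + 0.74 * 0.2^1.25 = 3.48813
RVP_blend = 3.48813^(1/1.25) = 2.717

2.717 psi


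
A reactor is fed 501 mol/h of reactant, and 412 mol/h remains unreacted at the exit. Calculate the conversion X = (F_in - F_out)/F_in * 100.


X = (F_in - F_out) / F_in * 100
Moles reacted = 501 - 412 = 89
X = 89 / 501 * 100
= 0.1776 * 100
= 17.76 %

17.76 %


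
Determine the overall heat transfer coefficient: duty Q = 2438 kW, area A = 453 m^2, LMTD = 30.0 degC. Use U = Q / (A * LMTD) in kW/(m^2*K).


From Q = U*A*LMTD, U = Q / (A * LMTD)
U = 2438 / (453 * 30.0) = 2438 / 13590 = 0.1794

0.1794 kW/(m^2*K)


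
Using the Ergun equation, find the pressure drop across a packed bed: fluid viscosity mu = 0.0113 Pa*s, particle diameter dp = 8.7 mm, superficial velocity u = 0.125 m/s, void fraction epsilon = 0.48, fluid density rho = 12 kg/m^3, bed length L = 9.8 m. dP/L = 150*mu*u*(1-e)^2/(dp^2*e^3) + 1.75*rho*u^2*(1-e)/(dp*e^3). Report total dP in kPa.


dp = 8.7 mm = 0.0087 m
Viscous term = 150*0.0113*0.125*(1-0.48)^2 / (0.0087^2*0.48^3) = 6844.22
Inertial term = 1.75*12*0.125^2*(1-0.48) / (0.0087*0.48^3) = 177.337
dP/L = 6844.22 + 177.337 = 7021.56 Pa/m
dP = 7021.56 * 9.8 / 1000 = 68.81 kPa

68.81 kPa


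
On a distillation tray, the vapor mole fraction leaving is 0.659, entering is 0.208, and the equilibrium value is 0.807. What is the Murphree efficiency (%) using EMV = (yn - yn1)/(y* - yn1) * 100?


Murphree vapor efficiency: EMV = (y_n - y_(n-1)) / (y*_n - y_(n-1)) * 100
EMV = (0.659 - 0.208) / (0.807 - 0.208) * 100 = 0.451 / 0.599 * 100 = 75.29

75.29 %


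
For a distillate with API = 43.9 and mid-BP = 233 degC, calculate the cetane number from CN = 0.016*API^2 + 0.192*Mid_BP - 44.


CN = 0.016 * 43.9^2 + 0.192 * 233 - 44
CN = 30.83536 + 44.736 - 44 = 31.57136

31.57136


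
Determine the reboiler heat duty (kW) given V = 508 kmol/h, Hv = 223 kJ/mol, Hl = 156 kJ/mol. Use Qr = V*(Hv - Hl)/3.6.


Qr = 508 * (223 - 156) / 3.6 = 508 * 67 / 3.6 = 9454

9454 kW


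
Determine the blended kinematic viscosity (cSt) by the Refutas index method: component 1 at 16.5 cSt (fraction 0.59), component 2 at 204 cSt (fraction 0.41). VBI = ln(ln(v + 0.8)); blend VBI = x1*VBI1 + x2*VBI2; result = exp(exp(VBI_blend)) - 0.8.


Refutas method: VBN_i = 14.534*ln(ln(visc_i + 0.8)) + 10.975, blended linearly by mass fraction; since VBN is linear in VBI_i = ln(ln(visc_i + 0.8)) and the fractions sum to 1, blend VBI directly: visc = exp(exp(VBI_blend)) - 0.8
VBI_1 = ln(ln(16.5 + 0.8)) = 1.04757
VBI_2 = ln(ln(204 + 0.8)) = 1.67186
VBI_blend = 0.59 * 1.04757 + 0.41 * 1.67186 = 1.30353
visc_blend = exp(exp(1.30353)) - 0.8 = 38.94

38.94 cSt


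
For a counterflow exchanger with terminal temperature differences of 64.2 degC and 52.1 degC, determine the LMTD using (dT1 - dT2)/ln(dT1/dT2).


LMTD = (dT1 - dT2) / ln(dT1/dT2)
= (64.2 - 52.1) / ln(64.2 / 52.1) = 12.1 / 0.208838 = 57.94

57.94 degC


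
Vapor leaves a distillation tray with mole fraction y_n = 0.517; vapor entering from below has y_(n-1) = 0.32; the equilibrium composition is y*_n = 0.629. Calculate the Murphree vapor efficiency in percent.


Murphree vapor efficiency: EMV = (y_n - y_(n-1)) / (y*_n - y_(n-1)) * 100
EMV = (0.517 - 0.32) / (0.629 - 0.32) * 100 = 0.197 / 0.309 * 100 = 63.75

63.75 %


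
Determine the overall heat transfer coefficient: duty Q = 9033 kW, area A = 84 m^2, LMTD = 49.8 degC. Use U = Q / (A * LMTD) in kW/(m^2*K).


From Q = U*A*LMTD, U = Q / (A * LMTD)
U = 9033 / (84 * 49.8) = 9033 / 4183.2 = 2.159

2.159 kW/(m^2*K)


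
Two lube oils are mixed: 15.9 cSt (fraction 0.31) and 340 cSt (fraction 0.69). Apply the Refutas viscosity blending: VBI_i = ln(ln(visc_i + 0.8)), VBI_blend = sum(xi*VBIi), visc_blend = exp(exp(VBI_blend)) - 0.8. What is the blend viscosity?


Refutas method: VBN_i = 14.534*ln(ln(visc_i + 0.8)) + 10.975, blended linearly by mass fraction; since VBN is linear in VBI_i = ln(ln(visc_i + 0.8)) and the fractions sum to 1, blend VBI directly: visc = exp(exp(VBI_blend)) - 0.8
VBI_1 = ln(ln(15.9 + 0.8)) = 1.03511
VBI_2 = ln(ln(340 + 0.8)) = 1.76324
VBI_blend = 0.31 * 1.03511 + 0.69 * 1.76324 = 1.53752
visc_blend = exp(exp(1.53752)) - 0.8 = 104.1

104.1 cSt


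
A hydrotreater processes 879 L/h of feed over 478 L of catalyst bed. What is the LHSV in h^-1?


LHSV = volumetric feed rate / catalyst volume
= 879 L/h / 478 L
= 1.839 h^-1

1.839 h^-1


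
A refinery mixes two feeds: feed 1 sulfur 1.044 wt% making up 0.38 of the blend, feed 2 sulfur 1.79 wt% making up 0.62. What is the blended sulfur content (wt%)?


Linear sulfur blending: S_blend = x1*S1 + x2*S2
Contribution 1: 0.38 * 1.044 = 0.39672 wt%
Contribution 2: 0.62 * 1.79 = 1.1098 wt%
S_blend = 0.39672 + 1.1098 = 1.50652

1.50652 wt%


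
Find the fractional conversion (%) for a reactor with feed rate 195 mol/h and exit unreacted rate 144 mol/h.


X = (F_in - F_out) / F_in * 100
Moles reacted = 195 - 144 = 51
X = 51 / 195 * 100
= 0.2615 * 100
= 26.15 %

26.15 %


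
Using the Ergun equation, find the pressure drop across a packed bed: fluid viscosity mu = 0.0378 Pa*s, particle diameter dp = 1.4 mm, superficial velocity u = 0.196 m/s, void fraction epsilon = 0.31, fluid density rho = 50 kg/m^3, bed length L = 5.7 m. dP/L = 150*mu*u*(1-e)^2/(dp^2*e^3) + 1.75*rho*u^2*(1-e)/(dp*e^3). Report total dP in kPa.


dp = 1.4 mm = 0.0014 m
Viscous term = 150*0.0378*0.196*(1-0.31)^2 / (0.0014^2*0.31^3) = 9061420
Inertial term = 1.75*50*0.196^2*(1-0.31) / (0.0014*0.31^3) = 55610.4
dP/L = 9061420 + 55610.4 = 9117030 Pa/m
dP = 9117030 * 5.7 / 1000 = 51970 kPa

51970 kPa


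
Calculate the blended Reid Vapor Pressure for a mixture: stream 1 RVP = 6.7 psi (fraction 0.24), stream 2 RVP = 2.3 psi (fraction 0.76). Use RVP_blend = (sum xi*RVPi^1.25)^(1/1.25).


Chevron index: RVP_blend = (sum xi*RVPi^1.25)^(1/1.25)
RVP^1.25 terms: 0.24 * 6.7^1.25 + 0.76 * 2.3^1.25 = 4.7397
RVP_blend = 4.7397^(1/1.25) = 3.472

3.472 psi


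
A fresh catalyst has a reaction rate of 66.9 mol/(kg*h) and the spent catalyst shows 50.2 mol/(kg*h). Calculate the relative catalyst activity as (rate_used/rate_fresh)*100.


Activity (%) = (rate_used / rate_fresh) * 100
rate_used = 50.2, rate_fresh = 66.9
= (50.2 / 66.9) * 100
= 0.7504 * 100 = 75.04

75.04 %


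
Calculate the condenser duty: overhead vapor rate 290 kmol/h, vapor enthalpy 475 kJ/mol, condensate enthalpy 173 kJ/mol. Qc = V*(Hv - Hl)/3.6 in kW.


Qc = 290 * (475 - 173) / 3.6 = 290 * 302 / 3.6 = 24330

24330 kW


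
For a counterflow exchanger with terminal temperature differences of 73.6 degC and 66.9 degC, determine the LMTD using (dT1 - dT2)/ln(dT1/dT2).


LMTD = (dT1 - dT2) / ln(dT1/dT2)
= (73.6 - 66.9) / ln(73.6 / 66.9) = 6.7 / 0.0954461 = 70.20

70.20 degC


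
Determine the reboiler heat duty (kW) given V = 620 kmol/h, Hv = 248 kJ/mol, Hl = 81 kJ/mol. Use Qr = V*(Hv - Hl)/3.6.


Qr = 620 * (248 - 81) / 3.6 = 620 * 167 / 3.6 = 28760

28760 kW


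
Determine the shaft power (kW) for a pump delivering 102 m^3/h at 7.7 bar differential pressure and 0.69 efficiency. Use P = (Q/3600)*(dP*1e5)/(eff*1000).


Q = 102 / 3600 = 0.0283333 m^3/s
P = 0.0283333 * (7.7 * 1e5) / 0.69 / 1000 = 31.62

31.62 kW


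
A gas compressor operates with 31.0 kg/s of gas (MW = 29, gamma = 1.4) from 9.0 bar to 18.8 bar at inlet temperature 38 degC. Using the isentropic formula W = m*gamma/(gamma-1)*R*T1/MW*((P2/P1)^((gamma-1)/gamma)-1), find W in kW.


Isentropic work: W = m*(gamma/(gamma-1))*(R*T1/MW)*((P2/P1)^((gamma-1)/gamma) - 1)
T1 = 38 + 273.15 = 311.15 K
Pressure ratio = 18.8 / 9.0 = 2.08889
Exponent = (1.4 - 1)/1.4 = 0.285714
(P2/P1)^exp - 1 = 2.08889^0.285714 - 1 = 0.234253
W = 31.0 * 1.4 / 0.4 * 8.314 * 311.15 / 29 * 0.234253 = 2267

2267 kW


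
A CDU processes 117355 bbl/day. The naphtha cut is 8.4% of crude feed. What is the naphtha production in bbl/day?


Crude throughput = 117355 bbl/day
Fraction yield = 8.4%
yield = throughput * fraction / 100
yield = 117355 * 8.4 / 100 = 9857.82

9857.82 bbl/day


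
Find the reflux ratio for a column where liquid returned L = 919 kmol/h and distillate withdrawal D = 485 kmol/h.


Reflux ratio definition: R = L / D (liquid returned / distillate withdrawn)
L = 919 kmol/h, D = 485 kmol/h
R = 919 / 485 = 1.895

1.895


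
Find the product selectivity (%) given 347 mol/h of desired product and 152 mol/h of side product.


Selectivity = desired / (desired + undesired) * 100
Total products = 347 + 152 = 499 mol/h
S = 347 / 499 * 100
= 0.6954 * 100
= 69.54 %

69.54 %


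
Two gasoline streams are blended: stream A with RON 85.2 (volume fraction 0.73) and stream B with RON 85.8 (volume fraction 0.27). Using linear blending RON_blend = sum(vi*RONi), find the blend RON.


Linear blending: RON_blend = sum(vi * RONi)
Contribution 1: 0.73 * 85.2 = 62.196
Contribution 2: 0.27 * 85.8 = 23.166
RON_blend = 62.196 + 23.166 = 85.362

85.362


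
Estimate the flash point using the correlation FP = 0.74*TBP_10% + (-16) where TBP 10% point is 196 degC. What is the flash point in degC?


FP = 0.74 * 196 + (-16) = 129.04

129.04 degC
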